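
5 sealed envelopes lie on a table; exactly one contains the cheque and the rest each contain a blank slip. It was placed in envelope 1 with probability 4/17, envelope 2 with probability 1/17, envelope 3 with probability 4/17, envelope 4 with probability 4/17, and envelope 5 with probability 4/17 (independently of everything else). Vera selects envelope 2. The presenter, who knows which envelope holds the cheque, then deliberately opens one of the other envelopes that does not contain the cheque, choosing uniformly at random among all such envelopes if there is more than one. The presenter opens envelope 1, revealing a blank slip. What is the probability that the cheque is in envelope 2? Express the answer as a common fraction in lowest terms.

Consider each possible location of the cheque in turn.
If it is in envelope 1 (prior 4/17): the presenter opened envelope 1, so this case is ruled out; weight (4/17)·0 = 0.
If it is in envelope 2 (prior 1/17): the presenter has 4 equally likely choices, so probability 1/4; weight (1/17)·(1/4) = 1/68.
If it is in any of envelopes 3, 4, and 5 (prior 4/17 each): the presenter has 3 equally likely choices, so probability 1/3; weight (4/17)·(1/3) = 4/51 each.
The weights sum to 1/4.
So P(the cheque in envelope 2 | the presenter opened envelope 1) = (1/68) / (1/4) = 1/17.

1/17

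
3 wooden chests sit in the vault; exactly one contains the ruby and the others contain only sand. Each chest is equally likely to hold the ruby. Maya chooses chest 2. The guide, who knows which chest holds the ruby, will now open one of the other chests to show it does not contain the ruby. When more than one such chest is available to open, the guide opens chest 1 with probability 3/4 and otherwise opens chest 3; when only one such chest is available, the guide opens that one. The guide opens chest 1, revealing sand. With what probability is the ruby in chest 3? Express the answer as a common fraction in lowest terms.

4/7

Condition on the true location of the ruby.
If it is in chest 1 (prior 1/3): the guide opened chest 1, so this case is ruled out; weight (1/3)·0 = 0.
If it is in chest 2 (prior 1/3): chest 1 is available, opened with probability 3/4; weight (1/3)·(3/4) = 1/4.
If it is in chest 3 (prior 1/3): only chest 1 is available, probability 1; weight (1/3)·1 = 1/3.
The weights sum to 7/12.
So P(the ruby in chest 3 | the guide opened chest 1) = (1/3) / (7/12) = 4/7.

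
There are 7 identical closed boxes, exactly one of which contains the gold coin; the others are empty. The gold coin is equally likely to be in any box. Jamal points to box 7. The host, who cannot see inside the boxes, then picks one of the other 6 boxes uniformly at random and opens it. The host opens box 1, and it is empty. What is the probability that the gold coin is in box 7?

1/6

Because the host chose which box to open without knowing where the gold coin is, the choice is independent of the prize location. Learning that box 1 does not hold the gold coin simply rules out that one location and leaves the remaining 6 boxes still equally likely by symmetry.
So P(the gold coin in box 7) = 1/6.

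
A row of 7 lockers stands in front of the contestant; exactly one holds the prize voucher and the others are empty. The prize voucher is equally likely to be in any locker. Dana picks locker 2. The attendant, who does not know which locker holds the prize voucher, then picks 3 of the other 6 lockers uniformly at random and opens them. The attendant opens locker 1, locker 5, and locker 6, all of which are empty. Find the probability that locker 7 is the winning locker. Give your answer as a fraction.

1/4

Because the attendant chose which lockers to open without knowing where the prize voucher is, the choice is independent of the prize location. Learning that none of the 3 opened lockers holds the prize voucher simply rules out those 3 locations and leaves the remaining 4 lockers still equally likely by symmetry.
So P(the prize voucher in locker 7) = 1/4.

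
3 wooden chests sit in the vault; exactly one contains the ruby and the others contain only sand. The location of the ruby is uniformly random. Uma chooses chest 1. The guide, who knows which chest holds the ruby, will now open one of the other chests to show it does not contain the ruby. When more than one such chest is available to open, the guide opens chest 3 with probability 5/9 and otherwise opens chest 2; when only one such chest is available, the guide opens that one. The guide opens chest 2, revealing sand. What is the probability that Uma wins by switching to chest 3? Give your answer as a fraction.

9/13

Condition on the true location of the ruby.
If it is in chest 1 (prior 1/3): chest 3 is available but not opened, probability 4/9; weight (1/3)·(4/9) = 4/27.
If it is in chest 2 (prior 1/3): the guide opened chest 2, so this case is ruled out; weight (1/3)·0 = 0.
If it is in chest 3 (prior 1/3): only chest 2 is available, probability 1; weight (1/3)·1 = 1/3.
The weights sum to 13/27.
So P(the ruby in chest 3 | the guide opened chest 2) = (1/3) / (13/27) = 9/13.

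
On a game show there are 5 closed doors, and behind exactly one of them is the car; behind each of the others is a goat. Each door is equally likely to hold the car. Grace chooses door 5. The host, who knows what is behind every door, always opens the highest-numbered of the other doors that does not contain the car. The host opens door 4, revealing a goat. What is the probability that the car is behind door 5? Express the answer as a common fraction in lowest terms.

Apply Bayes' rule, conditioning on where the car actually is.
If it is behind any of doors 1, 2, 3, and 5 (prior 1/5 each): door 4 is the highest-numbered option available, probability 1; weight (1/5)·1 = 1/5 each.
If it is behind door 4 (prior 1/5): the host opened door 4, so this case is ruled out; weight (1/5)·0 = 0.
The weights sum to 4/5.
So P(the car behind door 5 | the host opened door 4) = (1/5) / (4/5) = 1/4.

1/4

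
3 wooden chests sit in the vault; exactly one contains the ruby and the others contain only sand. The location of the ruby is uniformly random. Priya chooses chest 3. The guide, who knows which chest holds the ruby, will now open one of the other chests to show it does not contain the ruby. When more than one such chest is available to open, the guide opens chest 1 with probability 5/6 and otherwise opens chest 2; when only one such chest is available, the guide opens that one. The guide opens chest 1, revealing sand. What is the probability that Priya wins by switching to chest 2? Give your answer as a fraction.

6/11

Consider each possible location of the ruby in turn.
If it is in chest 1 (prior 1/3): the guide opened chest 1, so this case is ruled out; weight (1/3)·0 = 0.
If it is in chest 2 (prior 1/3): only chest 1 is available, probability 1; weight (1/3)·1 = 1/3.
If it is in chest 3 (prior 1/3): chest 1 is available, opened with probability 5/6; weight (1/3)·(5/6) = 5/18.
The weights sum to 11/18.
So P(the ruby in chest 2 | the guide opened chest 1) = (1/3) / (11/18) = 6/11.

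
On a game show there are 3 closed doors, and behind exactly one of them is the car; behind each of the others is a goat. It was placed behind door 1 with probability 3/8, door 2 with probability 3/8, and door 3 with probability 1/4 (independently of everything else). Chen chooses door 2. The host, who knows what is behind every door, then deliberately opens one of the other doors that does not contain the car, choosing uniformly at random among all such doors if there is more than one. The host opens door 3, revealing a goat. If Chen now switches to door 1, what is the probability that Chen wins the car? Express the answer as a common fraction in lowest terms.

2/3

Apply Bayes' rule, conditioning on where the car actually is.
If it is behind door 1 (prior 3/8): the host has no choice, probability 1; weight (3/8)·1 = 3/8.
If it is behind door 2 (prior 3/8): the host has 2 equally likely choices, so probability 1/2; weight (3/8)·(1/2) = 3/16.
If it is behind door 3 (prior 1/4): the host opened door 3, so this case is ruled out; weight (1/4)·0 = 0.
The weights sum to 9/16.
So P(the car behind door 1 | the host opened door 3) = (3/8) / (9/16) = 2/3.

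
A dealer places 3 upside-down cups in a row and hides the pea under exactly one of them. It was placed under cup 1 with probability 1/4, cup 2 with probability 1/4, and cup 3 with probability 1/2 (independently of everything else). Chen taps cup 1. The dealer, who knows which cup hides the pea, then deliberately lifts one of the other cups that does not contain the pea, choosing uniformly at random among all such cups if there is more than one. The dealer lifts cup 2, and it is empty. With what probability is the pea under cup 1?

Consider each possible location of the pea in turn.
If it is under cup 1 (prior 1/4): the dealer has 2 equally likely choices, so probability 1/2; weight (1/4)·(1/2) = 1/8.
If it is under cup 2 (prior 1/4): the dealer opened cup 2, so this case is ruled out; weight (1/4)·0 = 0.
If it is under cup 3 (prior 1/2): the dealer has no choice, probability 1; weight (1/2)·1 = 1/2.
The weights sum to 5/8.
So P(the pea under cup 1 | the dealer opened cup 2) = (1/8) / (5/8) = 1/5.

1/5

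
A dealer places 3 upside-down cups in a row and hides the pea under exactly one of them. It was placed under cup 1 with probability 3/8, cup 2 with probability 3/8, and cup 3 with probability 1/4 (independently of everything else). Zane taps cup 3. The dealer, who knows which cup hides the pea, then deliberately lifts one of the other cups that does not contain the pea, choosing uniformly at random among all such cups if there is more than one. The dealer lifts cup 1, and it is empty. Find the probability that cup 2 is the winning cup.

3/4

Condition on the true location of the pea.
If it is under cup 1 (prior 3/8): the dealer opened cup 1, so this case is ruled out; weight (3/8)·0 = 0.
If it is under cup 2 (prior 3/8): the dealer has no choice, probability 1; weight (3/8)·1 = 3/8.
If it is under cup 3 (prior 1/4): the dealer has 2 equally likely choices, so probability 1/2; weight (1/4)·(1/2) = 1/8.
The weights sum to 1/2.
So P(the pea under cup 2 | the dealer opened cup 1) = (3/8) / (1/2) = 3/4.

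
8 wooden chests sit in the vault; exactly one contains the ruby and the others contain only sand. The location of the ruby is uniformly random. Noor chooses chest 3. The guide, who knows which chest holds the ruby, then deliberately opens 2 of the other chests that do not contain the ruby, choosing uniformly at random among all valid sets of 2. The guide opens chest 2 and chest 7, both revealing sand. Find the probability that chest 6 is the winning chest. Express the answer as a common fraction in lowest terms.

Condition on the true location of the ruby.
If it is in any of chests 1, 4, 5, 6, and 8 (prior 1/8 each): the guide has 15 equally likely choices, so probability 1/15; weight (1/8)·(1/15) = 1/120 each.
If it is in either of chests 2 and 7 (prior 1/8 each): that chest was opened and seen not to hold the prize — ruled out; weight (1/8)·0 = 0 each.
If it is in chest 3 (prior 1/8): the guide has 21 equally likely choices, so probability 1/21; weight (1/8)·(1/21) = 1/168.
The weights sum to 1/21.
So P(the ruby in chest 6 | the guide opened chest 2 and chest 7) = (1/120) / (1/21) = 7/40.

7/40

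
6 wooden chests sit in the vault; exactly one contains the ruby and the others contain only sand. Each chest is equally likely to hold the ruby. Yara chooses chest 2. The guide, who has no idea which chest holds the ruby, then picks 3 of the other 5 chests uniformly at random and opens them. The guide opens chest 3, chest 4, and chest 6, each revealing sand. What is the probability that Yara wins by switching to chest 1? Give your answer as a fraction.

1/3

Because the guide chose which chests to open without knowing where the ruby is, the choice is independent of the prize location. Learning that none of the 3 opened chests holds the ruby simply rules out those 3 locations and leaves the remaining 3 chests still equally likely by symmetry.
So P(the ruby in chest 1) = 1/3.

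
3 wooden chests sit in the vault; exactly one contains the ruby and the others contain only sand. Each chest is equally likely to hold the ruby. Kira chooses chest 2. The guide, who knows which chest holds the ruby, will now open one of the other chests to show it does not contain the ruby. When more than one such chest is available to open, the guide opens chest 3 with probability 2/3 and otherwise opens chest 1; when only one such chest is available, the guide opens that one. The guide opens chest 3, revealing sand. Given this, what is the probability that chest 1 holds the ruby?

3/5

Apply Bayes' rule, conditioning on where the ruby actually is.
If it is in chest 1 (prior 1/3): only chest 3 is available, probability 1; weight (1/3)·1 = 1/3.
If it is in chest 2 (prior 1/3): chest 3 is available, opened with probability 2/3; weight (1/3)·(2/3) = 2/9.
If it is in chest 3 (prior 1/3): the guide opened chest 3, so this case is ruled out; weight (1/3)·0 = 0.
The weights sum to 5/9.
So P(the ruby in chest 1 | the guide opened chest 3) = (1/3) / (5/9) = 3/5.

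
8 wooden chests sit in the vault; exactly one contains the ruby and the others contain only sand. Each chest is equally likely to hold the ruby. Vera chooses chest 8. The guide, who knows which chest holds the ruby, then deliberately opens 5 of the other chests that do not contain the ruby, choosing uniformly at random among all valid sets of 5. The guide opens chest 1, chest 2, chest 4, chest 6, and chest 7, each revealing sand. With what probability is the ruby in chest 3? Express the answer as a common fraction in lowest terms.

Consider each possible location of the ruby in turn.
If it is in any of chests 1, 2, 4, 6, and 7 (prior 1/8 each): that chest was opened and seen not to hold the prize — ruled out; weight (1/8)·0 = 0 each.
If it is in either of chests 3 and 5 (prior 1/8 each): the guide has 6 equally likely choices, so probability 1/6; weight (1/8)·(1/6) = 1/48 each.
If it is in chest 8 (prior 1/8): the guide has 21 equally likely choices, so probability 1/21; weight (1/8)·(1/21) = 1/168.
The weights sum to 1/21.
So P(the ruby in chest 3 | the guide opened chest 1, chest 2, chest 4, chest 6, and chest 7) = (1/48) / (1/21) = 7/16.

7/16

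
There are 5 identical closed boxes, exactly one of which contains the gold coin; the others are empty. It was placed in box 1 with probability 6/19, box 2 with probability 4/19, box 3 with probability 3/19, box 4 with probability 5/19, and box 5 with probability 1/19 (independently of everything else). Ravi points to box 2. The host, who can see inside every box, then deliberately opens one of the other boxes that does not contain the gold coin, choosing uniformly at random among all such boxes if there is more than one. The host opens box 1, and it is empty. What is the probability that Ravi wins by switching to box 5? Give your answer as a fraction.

Apply Bayes' rule, conditioning on where the gold coin actually is.
If it is in box 1 (prior 6/19): the host opened box 1, so this case is ruled out; weight (6/19)·0 = 0.
If it is in box 2 (prior 4/19): the host has 4 equally likely choices, so probability 1/4; weight (4/19)·(1/4) = 1/19.
If it is in box 3 (prior 3/19): the host has 3 equally likely choices, so probability 1/3; weight (3/19)·(1/3) = 1/19.
If it is in box 4 (prior 5/19): the host has 3 equally likely choices, so probability 1/3; weight (5/19)·(1/3) = 5/57.
If it is in box 5 (prior 1/19): the host has 3 equally likely choices, so probability 1/3; weight (1/19)·(1/3) = 1/57.
The weights sum to 4/19.
So P(the gold coin in box 5 | the host opened box 1) = (1/57) / (4/19) = 1/12.

1/12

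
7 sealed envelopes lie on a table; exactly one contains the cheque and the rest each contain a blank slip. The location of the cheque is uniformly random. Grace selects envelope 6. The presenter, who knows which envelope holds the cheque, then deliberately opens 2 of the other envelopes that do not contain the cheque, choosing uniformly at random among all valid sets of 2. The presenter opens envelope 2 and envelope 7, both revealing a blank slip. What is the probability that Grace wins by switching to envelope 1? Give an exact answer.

3/14

Consider each possible location of the cheque in turn.
If it is in any of envelopes 1, 3, 4, and 5 (prior 1/7 each): the presenter has 10 equally likely choices, so probability 1/10; weight (1/7)·(1/10) = 1/70 each.
If it is in either of envelopes 2 and 7 (prior 1/7 each): that envelope was opened and seen not to hold the prize — ruled out; weight (1/7)·0 = 0 each.
If it is in envelope 6 (prior 1/7): the presenter has 15 equally likely choices, so probability 1/15; weight (1/7)·(1/15) = 1/105.
The weights sum to 1/15.
So P(the cheque in envelope 1 | the presenter opened envelope 2 and envelope 7) = (1/70) / (1/15) = 3/14.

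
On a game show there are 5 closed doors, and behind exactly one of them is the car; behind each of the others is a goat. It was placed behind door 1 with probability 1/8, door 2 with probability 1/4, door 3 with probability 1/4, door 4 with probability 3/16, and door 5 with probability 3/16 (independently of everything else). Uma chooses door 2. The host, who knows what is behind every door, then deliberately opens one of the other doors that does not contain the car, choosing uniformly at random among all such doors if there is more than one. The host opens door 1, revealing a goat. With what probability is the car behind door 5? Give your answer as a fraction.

Apply Bayes' rule, conditioning on where the car actually is.
If it is behind door 1 (prior 1/8): the host opened door 1, so this case is ruled out; weight (1/8)·0 = 0.
If it is behind door 2 (prior 1/4): the host has 4 equally likely choices, so probability 1/4; weight (1/4)·(1/4) = 1/16.
If it is behind door 3 (prior 1/4): the host has 3 equally likely choices, so probability 1/3; weight (1/4)·(1/3) = 1/12.
If it is behind either of doors 4 and 5 (prior 3/16 each): the host has 3 equally likely choices, so probability 1/3; weight (3/16)·(1/3) = 1/16 each.
The weights sum to 13/48.
So P(the car behind door 5 | the host opened door 1) = (1/16) / (13/48) = 3/13.

3/13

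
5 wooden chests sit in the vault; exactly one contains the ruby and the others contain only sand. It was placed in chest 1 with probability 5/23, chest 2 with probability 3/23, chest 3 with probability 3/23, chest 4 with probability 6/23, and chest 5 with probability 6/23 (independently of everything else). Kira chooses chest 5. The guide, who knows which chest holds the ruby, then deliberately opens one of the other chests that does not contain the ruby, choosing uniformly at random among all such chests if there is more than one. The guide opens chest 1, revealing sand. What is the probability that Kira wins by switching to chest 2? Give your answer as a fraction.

2/11

Consider each possible location of the ruby in turn.
If it is in chest 1 (prior 5/23): the guide opened chest 1, so this case is ruled out; weight (5/23)·0 = 0.
If it is in either of chests 2 and 3 (prior 3/23 each): the guide has 3 equally likely choices, so probability 1/3; weight (3/23)·(1/3) = 1/23 each.
If it is in chest 4 (prior 6/23): the guide has 3 equally likely choices, so probability 1/3; weight (6/23)·(1/3) = 2/23.
If it is in chest 5 (prior 6/23): the guide has 4 equally likely choices, so probability 1/4; weight (6/23)·(1/4) = 3/46.
The weights sum to 11/46.
So P(the ruby in chest 2 | the guide opened chest 1) = (1/23) / (11/46) = 2/11.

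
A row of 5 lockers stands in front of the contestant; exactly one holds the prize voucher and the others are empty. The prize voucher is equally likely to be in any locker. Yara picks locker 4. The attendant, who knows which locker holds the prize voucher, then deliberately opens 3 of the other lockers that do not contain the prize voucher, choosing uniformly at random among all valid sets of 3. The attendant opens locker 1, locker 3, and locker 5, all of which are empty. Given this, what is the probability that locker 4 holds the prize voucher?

1/5

Consider each possible location of the prize voucher in turn.
If it is in any of lockers 1, 3, and 5 (prior 1/5 each): that locker was opened and seen not to hold the prize — ruled out; weight (1/5)·0 = 0 each.
If it is in locker 2 (prior 1/5): the attendant has no choice, probability 1; weight (1/5)·1 = 1/5.
If it is in locker 4 (prior 1/5): the attendant has 4 equally likely choices, so probability 1/4; weight (1/5)·(1/4) = 1/20.
The weights sum to 1/4.
So P(the prize voucher in locker 4 | the attendant opened locker 1, locker 3, and locker 5) = (1/20) / (1/4) = 1/5.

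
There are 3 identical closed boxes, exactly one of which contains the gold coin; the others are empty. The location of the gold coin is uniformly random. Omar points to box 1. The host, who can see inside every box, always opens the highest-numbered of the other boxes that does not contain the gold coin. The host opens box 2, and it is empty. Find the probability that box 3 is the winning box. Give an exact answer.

1

Condition on the true location of the gold coin.
If it is in box 1 (prior 1/3): the host would have opened box 3 instead, probability 0; weight (1/3)·0 = 0.
If it is in box 2 (prior 1/3): the host opened box 2, so this case is ruled out; weight (1/3)·0 = 0.
If it is in box 3 (prior 1/3): box 2 is the highest-numbered option available, probability 1; weight (1/3)·1 = 1/3.
The weights sum to 1/3.
So P(the gold coin in box 3 | the host opened box 2) = (1/3) / (1/3) = 1.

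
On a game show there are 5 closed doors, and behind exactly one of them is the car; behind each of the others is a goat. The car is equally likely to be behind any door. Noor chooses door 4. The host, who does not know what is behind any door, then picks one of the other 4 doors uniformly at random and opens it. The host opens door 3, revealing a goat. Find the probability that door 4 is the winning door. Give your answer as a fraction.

Consider each possible location of the car in turn.
If it is behind any of doors 1, 2, 4, and 5 (prior 1/5 each): the host picks door 3 with probability 1/4 regardless, and it is not the prize; weight (1/5)·(1/4) = 1/20 each.
If it is behind door 3 (prior 1/5): the host opened door 3, so this case is ruled out; weight (1/5)·0 = 0.
The weights sum to 1/5.
So P(the car behind door 4 | the host opened door 3) = (1/20) / (1/5) = 1/4.

1/4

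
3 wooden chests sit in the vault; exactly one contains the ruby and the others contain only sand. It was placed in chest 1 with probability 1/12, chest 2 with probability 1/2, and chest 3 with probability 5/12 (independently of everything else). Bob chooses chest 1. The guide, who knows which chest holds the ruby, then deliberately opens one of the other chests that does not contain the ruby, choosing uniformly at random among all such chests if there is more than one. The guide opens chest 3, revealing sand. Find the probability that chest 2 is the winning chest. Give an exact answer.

Apply Bayes' rule, conditioning on where the ruby actually is.
If it is in chest 1 (prior 1/12): the guide has 2 equally likely choices, so probability 1/2; weight (1/12)·(1/2) = 1/24.
If it is in chest 2 (prior 1/2): the guide has no choice, probability 1; weight (1/2)·1 = 1/2.
If it is in chest 3 (prior 5/12): the guide opened chest 3, so this case is ruled out; weight (5/12)·0 = 0.
The weights sum to 13/24.
So P(the ruby in chest 2 | the guide opened chest 3) = (1/2) / (13/24) = 12/13.

12/13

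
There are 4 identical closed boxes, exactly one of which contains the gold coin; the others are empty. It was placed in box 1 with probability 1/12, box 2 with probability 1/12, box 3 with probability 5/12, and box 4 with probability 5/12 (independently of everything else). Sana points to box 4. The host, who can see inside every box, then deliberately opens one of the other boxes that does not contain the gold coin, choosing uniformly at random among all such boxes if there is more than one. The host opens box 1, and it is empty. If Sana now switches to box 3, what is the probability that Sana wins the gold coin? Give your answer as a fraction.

Apply Bayes' rule, conditioning on where the gold coin actually is.
If it is in box 1 (prior 1/12): the host opened box 1, so this case is ruled out; weight (1/12)·0 = 0.
If it is in box 2 (prior 1/12): the host has 2 equally likely choices, so probability 1/2; weight (1/12)·(1/2) = 1/24.
If it is in box 3 (prior 5/12): the host has 2 equally likely choices, so probability 1/2; weight (5/12)·(1/2) = 5/24.
If it is in box 4 (prior 5/12): the host has 3 equally likely choices, so probability 1/3; weight (5/12)·(1/3) = 5/36.
The weights sum to 7/18.
So P(the gold coin in box 3 | the host opened box 1) = (5/24) / (7/18) = 15/28.

15/28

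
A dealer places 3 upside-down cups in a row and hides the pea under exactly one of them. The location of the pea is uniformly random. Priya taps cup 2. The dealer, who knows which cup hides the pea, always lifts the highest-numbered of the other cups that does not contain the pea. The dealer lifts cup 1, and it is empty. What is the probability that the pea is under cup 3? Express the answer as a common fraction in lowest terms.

Apply Bayes' rule, conditioning on where the pea actually is.
If it is under cup 1 (prior 1/3): the dealer opened cup 1, so this case is ruled out; weight (1/3)·0 = 0.
If it is under cup 2 (prior 1/3): the dealer would have opened cup 3 instead, probability 0; weight (1/3)·0 = 0.
If it is under cup 3 (prior 1/3): cup 1 is the highest-numbered option available, probability 1; weight (1/3)·1 = 1/3.
The weights sum to 1/3.
So P(the pea under cup 3 | the dealer opened cup 1) = (1/3) / (1/3) = 1.

1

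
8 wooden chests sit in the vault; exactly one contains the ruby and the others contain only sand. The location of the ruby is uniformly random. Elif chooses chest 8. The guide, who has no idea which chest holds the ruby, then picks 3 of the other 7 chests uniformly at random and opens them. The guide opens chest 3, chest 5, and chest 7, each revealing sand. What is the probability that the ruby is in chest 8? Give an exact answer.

1/5

Because the guide chose which chests to open without knowing where the ruby is, the choice is independent of the prize location. Learning that none of the 3 opened chests holds the ruby simply rules out those 3 locations and leaves the remaining 5 chests still equally likely by symmetry.
So P(the ruby in chest 8) = 1/5.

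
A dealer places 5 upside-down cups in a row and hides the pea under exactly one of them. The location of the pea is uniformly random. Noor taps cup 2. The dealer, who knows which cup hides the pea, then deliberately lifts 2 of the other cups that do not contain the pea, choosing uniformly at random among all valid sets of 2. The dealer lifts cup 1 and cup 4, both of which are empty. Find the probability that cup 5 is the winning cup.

Condition on the true location of the pea.
If it is under either of cups 1 and 4 (prior 1/5 each): that cup was opened and seen not to hold the prize — ruled out; weight (1/5)·0 = 0 each.
If it is under cup 2 (prior 1/5): the dealer has 6 equally likely choices, so probability 1/6; weight (1/5)·(1/6) = 1/30.
If it is under either of cups 3 and 5 (prior 1/5 each): the dealer has 3 equally likely choices, so probability 1/3; weight (1/5)·(1/3) = 1/15 each.
The weights sum to 1/6.
So P(the pea under cup 5 | the dealer opened cup 1 and cup 4) = (1/15) / (1/6) = 2/5.

2/5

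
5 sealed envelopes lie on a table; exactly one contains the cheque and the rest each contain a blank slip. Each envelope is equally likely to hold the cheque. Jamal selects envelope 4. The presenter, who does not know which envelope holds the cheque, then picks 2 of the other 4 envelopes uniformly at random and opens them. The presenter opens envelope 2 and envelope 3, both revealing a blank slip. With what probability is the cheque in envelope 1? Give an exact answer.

1/3

Because the presenter chose which envelopes to open without knowing where the cheque is, the choice is independent of the prize location. Learning that none of the 2 opened envelopes holds the cheque simply rules out those 2 locations and leaves the remaining 3 envelopes still equally likely by symmetry.
So P(the cheque in envelope 1) = 1/3.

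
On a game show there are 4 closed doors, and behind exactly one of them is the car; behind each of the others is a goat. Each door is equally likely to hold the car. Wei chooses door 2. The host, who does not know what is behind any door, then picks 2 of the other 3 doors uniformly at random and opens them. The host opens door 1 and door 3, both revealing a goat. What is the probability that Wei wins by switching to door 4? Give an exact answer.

1/2

Because the host chose which doors to open without knowing where the car is, the choice is independent of the prize location. Learning that none of the 2 opened doors holds the car simply rules out those 2 locations and leaves the remaining 2 doors still equally likely by symmetry.
So P(the car behind door 4) = 1/2.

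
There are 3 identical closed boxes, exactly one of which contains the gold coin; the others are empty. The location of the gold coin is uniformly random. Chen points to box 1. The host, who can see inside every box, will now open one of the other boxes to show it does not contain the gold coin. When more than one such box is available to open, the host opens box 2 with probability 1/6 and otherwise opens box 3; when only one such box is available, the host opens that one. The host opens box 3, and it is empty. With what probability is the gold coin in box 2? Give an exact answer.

Consider each possible location of the gold coin in turn.
If it is in box 1 (prior 1/3): box 2 is available but not opened, probability 5/6; weight (1/3)·(5/6) = 5/18.
If it is in box 2 (prior 1/3): only box 3 is available, probability 1; weight (1/3)·1 = 1/3.
If it is in box 3 (prior 1/3): the host opened box 3, so this case is ruled out; weight (1/3)·0 = 0.
The weights sum to 11/18.
So P(the gold coin in box 2 | the host opened box 3) = (1/3) / (11/18) = 6/11.

6/11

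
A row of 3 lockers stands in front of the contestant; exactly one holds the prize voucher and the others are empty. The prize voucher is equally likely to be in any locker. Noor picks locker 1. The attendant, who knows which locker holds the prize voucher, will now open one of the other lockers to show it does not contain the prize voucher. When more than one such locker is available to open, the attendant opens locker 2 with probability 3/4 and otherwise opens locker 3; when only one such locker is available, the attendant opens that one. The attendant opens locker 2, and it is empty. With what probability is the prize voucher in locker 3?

Apply Bayes' rule, conditioning on where the prize voucher actually is.
If it is in locker 1 (prior 1/3): locker 2 is available, opened with probability 3/4; weight (1/3)·(3/4) = 1/4.
If it is in locker 2 (prior 1/3): the attendant opened locker 2, so this case is ruled out; weight (1/3)·0 = 0.
If it is in locker 3 (prior 1/3): only locker 2 is available, probability 1; weight (1/3)·1 = 1/3.
The weights sum to 7/12.
So P(the prize voucher in locker 3 | the attendant opened locker 2) = (1/3) / (7/12) = 4/7.

4/7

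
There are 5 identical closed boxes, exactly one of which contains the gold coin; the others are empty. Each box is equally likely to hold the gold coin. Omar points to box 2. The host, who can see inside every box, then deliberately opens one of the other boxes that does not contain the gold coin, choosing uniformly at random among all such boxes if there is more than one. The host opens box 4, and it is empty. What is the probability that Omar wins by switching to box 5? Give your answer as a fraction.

4/15

Apply Bayes' rule, conditioning on where the gold coin actually is.
If it is in any of boxes 1, 3, and 5 (prior 1/5 each): the host has 3 equally likely choices, so probability 1/3; weight (1/5)·(1/3) = 1/15 each.
If it is in box 2 (prior 1/5): the host has 4 equally likely choices, so probability 1/4; weight (1/5)·(1/4) = 1/20.
If it is in box 4 (prior 1/5): the host opened box 4, so this case is ruled out; weight (1/5)·0 = 0.
The weights sum to 1/4.
So P(the gold coin in box 5 | the host opened box 4) = (1/15) / (1/4) = 4/15.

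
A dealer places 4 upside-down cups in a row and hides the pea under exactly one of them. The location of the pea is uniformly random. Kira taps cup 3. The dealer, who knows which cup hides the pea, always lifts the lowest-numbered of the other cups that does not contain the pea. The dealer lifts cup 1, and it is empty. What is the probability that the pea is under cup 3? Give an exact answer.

1/3

Condition on the true location of the pea.
If it is under cup 1 (prior 1/4): the dealer opened cup 1, so this case is ruled out; weight (1/4)·0 = 0.
If it is under any of cups 2, 3, and 4 (prior 1/4 each): cup 1 is the lowest-numbered option available, probability 1; weight (1/4)·1 = 1/4 each.
The weights sum to 3/4.
So P(the pea under cup 3 | the dealer opened cup 1) = (1/4) / (3/4) = 1/3.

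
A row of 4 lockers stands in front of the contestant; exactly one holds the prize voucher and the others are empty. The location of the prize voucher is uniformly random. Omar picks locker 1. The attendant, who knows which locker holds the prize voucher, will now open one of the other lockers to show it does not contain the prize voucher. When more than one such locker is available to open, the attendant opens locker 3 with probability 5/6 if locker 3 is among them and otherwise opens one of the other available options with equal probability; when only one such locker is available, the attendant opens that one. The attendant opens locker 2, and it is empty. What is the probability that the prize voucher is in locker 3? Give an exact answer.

Condition on the true location of the prize voucher.
If it is in locker 1 (prior 1/4): locker 3 is available but not opened; locker 2 gets probability (1 − 5/6)/2 = 1/12; weight (1/4)·(1/12) = 1/48.
If it is in locker 2 (prior 1/4): the attendant opened locker 2, so this case is ruled out; weight (1/4)·0 = 0.
If it is in locker 3 (prior 1/4): locker 3 holds the prize so is unavailable; the attendant chooses uniformly among the 2 others, probability 1/2; weight (1/4)·(1/2) = 1/8.
If it is in locker 4 (prior 1/4): locker 3 is available but not opened, probability 1/6; weight (1/4)·(1/6) = 1/24.
The weights sum to 3/16.
So P(the prize voucher in locker 3 | the attendant opened locker 2) = (1/8) / (3/16) = 2/3.

2/3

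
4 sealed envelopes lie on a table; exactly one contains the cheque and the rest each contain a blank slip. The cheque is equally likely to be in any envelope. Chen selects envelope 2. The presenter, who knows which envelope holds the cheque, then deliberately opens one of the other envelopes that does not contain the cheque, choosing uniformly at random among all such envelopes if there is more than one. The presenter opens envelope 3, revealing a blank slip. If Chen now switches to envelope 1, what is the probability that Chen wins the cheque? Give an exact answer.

Consider each possible location of the cheque in turn.
If it is in either of envelopes 1 and 4 (prior 1/4 each): the presenter has 2 equally likely choices, so probability 1/2; weight (1/4)·(1/2) = 1/8 each.
If it is in envelope 2 (prior 1/4): the presenter has 3 equally likely choices, so probability 1/3; weight (1/4)·(1/3) = 1/12.
If it is in envelope 3 (prior 1/4): the presenter opened envelope 3, so this case is ruled out; weight (1/4)·0 = 0.
The weights sum to 1/3.
So P(the cheque in envelope 1 | the presenter opened envelope 3) = (1/8) / (1/3) = 3/8.

3/8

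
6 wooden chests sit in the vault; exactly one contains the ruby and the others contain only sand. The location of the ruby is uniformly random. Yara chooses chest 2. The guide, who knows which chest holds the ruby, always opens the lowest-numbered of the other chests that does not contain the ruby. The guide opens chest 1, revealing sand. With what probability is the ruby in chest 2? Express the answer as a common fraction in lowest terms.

1/5

Consider each possible location of the ruby in turn.
If it is in chest 1 (prior 1/6): the guide opened chest 1, so this case is ruled out; weight (1/6)·0 = 0.
If it is in any of chests 2, 3, 4, 5, and 6 (prior 1/6 each): chest 1 is the lowest-numbered option available, probability 1; weight (1/6)·1 = 1/6 each.
The weights sum to 5/6.
So P(the ruby in chest 2 | the guide opened chest 1) = (1/6) / (5/6) = 1/5.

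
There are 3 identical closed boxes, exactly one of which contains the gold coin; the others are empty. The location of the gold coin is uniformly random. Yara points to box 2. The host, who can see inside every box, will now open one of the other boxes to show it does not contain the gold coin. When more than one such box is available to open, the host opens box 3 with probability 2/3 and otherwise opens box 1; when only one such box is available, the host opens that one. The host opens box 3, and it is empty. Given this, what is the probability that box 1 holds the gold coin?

3/5

Consider each possible location of the gold coin in turn.
If it is in box 1 (prior 1/3): only box 3 is available, probability 1; weight (1/3)·1 = 1/3.
If it is in box 2 (prior 1/3): box 3 is available, opened with probability 2/3; weight (1/3)·(2/3) = 2/9.
If it is in box 3 (prior 1/3): the host opened box 3, so this case is ruled out; weight (1/3)·0 = 0.
The weights sum to 5/9.
So P(the gold coin in box 1 | the host opened box 3) = (1/3) / (5/9) = 3/5.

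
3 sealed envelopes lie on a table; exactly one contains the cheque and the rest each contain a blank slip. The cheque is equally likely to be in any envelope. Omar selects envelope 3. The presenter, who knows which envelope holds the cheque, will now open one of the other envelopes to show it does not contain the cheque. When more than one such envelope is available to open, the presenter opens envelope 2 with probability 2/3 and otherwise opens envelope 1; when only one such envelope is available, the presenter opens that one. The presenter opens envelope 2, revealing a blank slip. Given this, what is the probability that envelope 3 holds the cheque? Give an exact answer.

Apply Bayes' rule, conditioning on where the cheque actually is.
If it is in envelope 1 (prior 1/3): only envelope 2 is available, probability 1; weight (1/3)·1 = 1/3.
If it is in envelope 2 (prior 1/3): the presenter opened envelope 2, so this case is ruled out; weight (1/3)·0 = 0.
If it is in envelope 3 (prior 1/3): envelope 2 is available, opened with probability 2/3; weight (1/3)·(2/3) = 2/9.
The weights sum to 5/9.
So P(the cheque in envelope 3 | the presenter opened envelope 2) = (2/9) / (5/9) = 2/5.

2/5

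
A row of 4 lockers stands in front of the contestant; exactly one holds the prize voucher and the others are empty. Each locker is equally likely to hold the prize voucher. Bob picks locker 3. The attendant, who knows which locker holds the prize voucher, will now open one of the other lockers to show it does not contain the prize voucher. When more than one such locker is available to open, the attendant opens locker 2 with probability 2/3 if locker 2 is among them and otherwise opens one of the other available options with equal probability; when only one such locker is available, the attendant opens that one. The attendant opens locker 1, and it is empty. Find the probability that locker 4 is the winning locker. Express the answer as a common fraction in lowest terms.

1/3

Apply Bayes' rule, conditioning on where the prize voucher actually is.
If it is in locker 1 (prior 1/4): the attendant opened locker 1, so this case is ruled out; weight (1/4)·0 = 0.
If it is in locker 2 (prior 1/4): locker 2 holds the prize so is unavailable; the attendant chooses uniformly among the 2 others, probability 1/2; weight (1/4)·(1/2) = 1/8.
If it is in locker 3 (prior 1/4): locker 2 is available but not opened; locker 1 gets probability (1 − 2/3)/2 = 1/6; weight (1/4)·(1/6) = 1/24.
If it is in locker 4 (prior 1/4): locker 2 is available but not opened, probability 1/3; weight (1/4)·(1/3) = 1/12.
The weights sum to 1/4.
So P(the prize voucher in locker 4 | the attendant opened locker 1) = (1/12) / (1/4) = 1/3.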